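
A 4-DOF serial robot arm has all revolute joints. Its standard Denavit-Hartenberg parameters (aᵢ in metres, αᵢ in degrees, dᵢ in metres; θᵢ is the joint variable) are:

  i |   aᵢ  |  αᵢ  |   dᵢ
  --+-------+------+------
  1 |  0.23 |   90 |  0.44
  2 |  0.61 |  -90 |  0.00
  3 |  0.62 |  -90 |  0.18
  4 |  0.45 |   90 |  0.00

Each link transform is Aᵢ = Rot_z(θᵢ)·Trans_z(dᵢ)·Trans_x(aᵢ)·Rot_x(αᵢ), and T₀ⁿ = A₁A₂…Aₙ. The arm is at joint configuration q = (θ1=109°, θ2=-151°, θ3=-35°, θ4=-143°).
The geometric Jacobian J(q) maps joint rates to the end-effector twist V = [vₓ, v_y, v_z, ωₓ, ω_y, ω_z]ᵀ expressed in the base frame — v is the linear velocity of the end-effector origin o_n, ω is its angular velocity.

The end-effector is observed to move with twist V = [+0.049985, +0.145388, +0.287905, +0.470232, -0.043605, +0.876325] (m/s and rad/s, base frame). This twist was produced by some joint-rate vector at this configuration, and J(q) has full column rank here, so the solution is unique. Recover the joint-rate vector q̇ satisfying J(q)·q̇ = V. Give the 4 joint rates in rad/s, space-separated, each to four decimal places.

-0.0930 0.0020 -0.9420 -0.5230

o_n = [0.2298, -0.2082, -0.3535]
J₁: ẑ×o_n = [0.2082, 0.2298, -0.0000], ω = ẑ
J2: z=[0.9455, 0.3256, 0.0000] o=[-0.0749, 0.2175, 0.4400] → [-0.2583, 0.7503, -0.5017, 0.9455, 0.3256, 0.0000]
J3: z=[-0.1578, 0.4584, -0.8746] o=[0.0988, -0.2870, 0.1443] → [-0.1593, -0.1931, -0.0725, -0.1578, 0.4584, -0.8746]
J4: z=[-0.6112, -0.7410, -0.2781] o=[0.5513, -0.5087, -0.2594] → [0.1533, 0.0319, -0.4219, -0.6112, -0.7410, -0.2781]
q̇ = J⁺·V = [-0.0930, 0.0020, -0.9420, -0.5230]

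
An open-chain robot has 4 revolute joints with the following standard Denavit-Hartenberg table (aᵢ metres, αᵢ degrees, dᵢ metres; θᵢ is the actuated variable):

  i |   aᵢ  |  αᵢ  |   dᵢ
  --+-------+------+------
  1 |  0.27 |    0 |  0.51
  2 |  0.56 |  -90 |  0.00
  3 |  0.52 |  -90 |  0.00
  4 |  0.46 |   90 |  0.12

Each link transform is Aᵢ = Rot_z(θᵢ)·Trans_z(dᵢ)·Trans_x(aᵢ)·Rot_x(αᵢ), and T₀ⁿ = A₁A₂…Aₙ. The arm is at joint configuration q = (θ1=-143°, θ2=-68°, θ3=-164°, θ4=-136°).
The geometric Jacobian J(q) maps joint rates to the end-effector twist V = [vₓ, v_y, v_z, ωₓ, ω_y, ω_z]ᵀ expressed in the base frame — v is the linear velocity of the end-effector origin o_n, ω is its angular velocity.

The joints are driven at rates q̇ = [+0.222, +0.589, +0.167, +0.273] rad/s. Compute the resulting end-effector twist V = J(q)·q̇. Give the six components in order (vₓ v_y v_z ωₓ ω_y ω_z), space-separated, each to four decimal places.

o_n = [-0.7328, -0.2246, 0.6775]
J₁: ẑ×o_n = [0.2246, -0.7328, 0.0000], ω = ẑ
J2: z=[0.0000, 0.0000, 1.0000] o=[-0.2156, -0.1625, 0.5100] → [0.0621, -0.5171, 0.0000, 0.0000, 0.0000, 1.0000]
J3: z=[-0.5150, -0.8572, 0.0000] o=[-0.6956, 0.1259, 0.5100] → [-0.1436, 0.0863, 0.1487, -0.5150, -0.8572, 0.0000]
J4: z=[-0.2363, 0.1420, 0.9613] o=[-0.2672, -0.1315, 0.6533] → [0.0929, -0.4418, 0.0881, -0.2363, 0.1420, 0.9613]
V = J·q̇ = [0.0878, -0.5735, 0.0489, -0.1505, -0.1044, 1.0734]

0.0878 -0.5735 0.0489 -0.1505 -0.1044 1.0734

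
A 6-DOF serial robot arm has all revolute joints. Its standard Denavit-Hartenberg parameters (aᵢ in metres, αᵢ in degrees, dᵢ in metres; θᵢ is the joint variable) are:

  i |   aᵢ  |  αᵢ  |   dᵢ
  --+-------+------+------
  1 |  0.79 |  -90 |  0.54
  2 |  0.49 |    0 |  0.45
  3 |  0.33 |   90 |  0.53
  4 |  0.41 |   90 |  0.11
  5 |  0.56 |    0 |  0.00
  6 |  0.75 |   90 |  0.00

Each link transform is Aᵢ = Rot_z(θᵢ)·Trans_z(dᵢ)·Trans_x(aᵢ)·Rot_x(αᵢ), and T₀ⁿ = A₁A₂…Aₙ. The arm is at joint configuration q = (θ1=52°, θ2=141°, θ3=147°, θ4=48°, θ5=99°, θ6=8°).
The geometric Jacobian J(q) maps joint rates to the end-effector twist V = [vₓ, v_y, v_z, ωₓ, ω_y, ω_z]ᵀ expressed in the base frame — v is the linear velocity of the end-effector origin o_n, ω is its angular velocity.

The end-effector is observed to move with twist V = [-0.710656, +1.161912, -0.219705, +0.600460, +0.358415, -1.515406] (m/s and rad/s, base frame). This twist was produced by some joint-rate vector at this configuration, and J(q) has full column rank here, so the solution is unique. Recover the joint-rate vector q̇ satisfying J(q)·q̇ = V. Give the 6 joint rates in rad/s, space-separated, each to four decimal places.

-0.8300 -0.3920 -0.2660 -0.8320 -0.8810 0.2750

o_n = [-1.3130, 0.0357, 1.0377]
J₁: ẑ×o_n = [-0.0357, -1.3130, 0.0000], ω = ẑ
J2: z=[-0.7880, 0.6157, 0.0000] o=[0.4864, 0.6225, 0.5400] → [0.3064, 0.3922, 1.5703, -0.7880, 0.6157, 0.0000]
J3: z=[-0.7880, 0.6157, 0.0000] o=[-0.1027, 0.5995, 0.2316] → [0.4962, 0.6352, 1.1895, -0.7880, 0.6157, 0.0000]
J4: z=[-0.5855, -0.7494, 0.3090] o=[-0.4575, 1.0062, 0.5455] → [-0.0690, 0.0238, -0.0729, -0.5855, -0.7494, 0.3090]
J5: z=[0.6687, -0.2310, 0.7068] o=[-0.7099, 1.1781, 0.8404] → [0.7619, -0.5582, -0.9032, 0.6687, -0.2310, 0.7068]
J6: z=[0.6687, -0.2310, 0.7068] o=[-0.9936, 0.7092, 0.9556] → [0.4571, -0.2807, -0.5242, 0.6687, -0.2310, 0.7068]
q̇ = J⁺·V = [-0.8300, -0.3920, -0.2660, -0.8320, -0.8810, 0.2750]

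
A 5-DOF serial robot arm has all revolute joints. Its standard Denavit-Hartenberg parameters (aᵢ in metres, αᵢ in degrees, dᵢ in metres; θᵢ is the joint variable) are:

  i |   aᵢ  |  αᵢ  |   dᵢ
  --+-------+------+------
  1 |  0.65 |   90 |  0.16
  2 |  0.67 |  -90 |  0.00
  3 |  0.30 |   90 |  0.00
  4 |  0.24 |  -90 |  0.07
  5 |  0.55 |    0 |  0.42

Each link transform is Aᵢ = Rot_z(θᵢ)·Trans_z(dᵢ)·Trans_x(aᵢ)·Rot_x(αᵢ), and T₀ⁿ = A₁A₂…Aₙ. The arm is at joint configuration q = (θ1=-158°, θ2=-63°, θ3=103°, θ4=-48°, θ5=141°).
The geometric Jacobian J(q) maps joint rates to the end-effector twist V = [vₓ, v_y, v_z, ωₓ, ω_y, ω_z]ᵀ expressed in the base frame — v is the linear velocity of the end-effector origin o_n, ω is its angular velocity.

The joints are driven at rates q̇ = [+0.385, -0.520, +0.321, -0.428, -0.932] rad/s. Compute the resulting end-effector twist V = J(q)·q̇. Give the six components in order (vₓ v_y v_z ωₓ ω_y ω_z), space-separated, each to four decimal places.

o_n = [-0.9182, -0.8155, 0.0911]
J₁: ẑ×o_n = [0.8155, -0.9182, 0.0000], ω = ẑ
J2: z=[-0.3746, 0.9272, 0.0000] o=[-0.6027, -0.2435, 0.1600] → [-0.0639, -0.0258, 0.5068, -0.3746, 0.9272, 0.0000]
J3: z=[-0.8261, -0.3338, 0.4540] o=[-0.8847, -0.3574, -0.4370] → [0.0317, 0.4211, 0.3672, -0.8261, -0.3338, 0.4540]
J4: z=[-0.3259, -0.3743, -0.8682] o=[-0.7468, -0.6170, -0.3768] → [-0.3475, 0.3013, 0.0005, -0.3259, -0.3743, -0.8682]
J5: z=[-0.2112, -0.8663, 0.4527] o=[-0.5484, -0.7226, -0.4864] → [-0.4583, -0.0455, -0.3007, -0.2112, -0.8663, 0.4527]
V = J·q̇ = [0.9331, -0.2915, 0.1344, 0.2659, 0.3783, 0.4804]

0.9331 -0.2915 0.1344 0.2659 0.3783 0.4804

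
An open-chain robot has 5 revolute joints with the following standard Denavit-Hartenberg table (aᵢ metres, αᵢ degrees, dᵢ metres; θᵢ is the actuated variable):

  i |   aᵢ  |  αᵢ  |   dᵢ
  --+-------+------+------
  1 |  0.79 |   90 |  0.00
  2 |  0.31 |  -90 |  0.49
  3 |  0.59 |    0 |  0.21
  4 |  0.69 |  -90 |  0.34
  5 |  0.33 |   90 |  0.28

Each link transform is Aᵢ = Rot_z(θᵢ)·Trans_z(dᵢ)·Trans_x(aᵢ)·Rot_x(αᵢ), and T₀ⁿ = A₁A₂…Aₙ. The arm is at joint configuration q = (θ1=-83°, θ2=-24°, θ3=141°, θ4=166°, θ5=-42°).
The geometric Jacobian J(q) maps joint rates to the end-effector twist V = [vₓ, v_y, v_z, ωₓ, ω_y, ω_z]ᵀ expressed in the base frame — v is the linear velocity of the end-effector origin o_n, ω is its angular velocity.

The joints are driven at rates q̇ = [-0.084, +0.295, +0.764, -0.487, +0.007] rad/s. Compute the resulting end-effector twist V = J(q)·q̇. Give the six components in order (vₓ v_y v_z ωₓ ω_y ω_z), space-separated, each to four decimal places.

o_n = [-0.4864, -1.7587, 0.4447]
J₁: ẑ×o_n = [1.7587, -0.4864, 0.0000], ω = ẑ
J2: z=[-0.9925, -0.1219, 0.0000] o=[0.0963, -0.7841, 0.0000] → [-0.0542, 0.4414, 0.8963, -0.9925, -0.1219, 0.0000]
J3: z=[0.0496, -0.4037, 0.9135] o=[-0.3556, -1.1249, -0.1261] → [0.3486, -0.1478, -0.0842, 0.0496, -0.4037, 0.9135]
J4: z=[0.0496, -0.4037, 0.9135] o=[-0.0277, -0.7487, 0.2523] → [0.8450, -0.4286, -0.2353, 0.0496, -0.4037, 0.9135]
J5: z=[0.6862, -0.6508, -0.3248] o=[-0.5115, -1.3296, 0.3940] → [-0.1724, -0.0430, -0.2781, 0.6862, -0.6508, -0.3248]
V = J·q̇ = [-0.3101, 0.2666, 0.3127, -0.2743, -0.1523, 0.1668]

-0.3101 0.2666 0.3127 -0.2743 -0.1523 0.1668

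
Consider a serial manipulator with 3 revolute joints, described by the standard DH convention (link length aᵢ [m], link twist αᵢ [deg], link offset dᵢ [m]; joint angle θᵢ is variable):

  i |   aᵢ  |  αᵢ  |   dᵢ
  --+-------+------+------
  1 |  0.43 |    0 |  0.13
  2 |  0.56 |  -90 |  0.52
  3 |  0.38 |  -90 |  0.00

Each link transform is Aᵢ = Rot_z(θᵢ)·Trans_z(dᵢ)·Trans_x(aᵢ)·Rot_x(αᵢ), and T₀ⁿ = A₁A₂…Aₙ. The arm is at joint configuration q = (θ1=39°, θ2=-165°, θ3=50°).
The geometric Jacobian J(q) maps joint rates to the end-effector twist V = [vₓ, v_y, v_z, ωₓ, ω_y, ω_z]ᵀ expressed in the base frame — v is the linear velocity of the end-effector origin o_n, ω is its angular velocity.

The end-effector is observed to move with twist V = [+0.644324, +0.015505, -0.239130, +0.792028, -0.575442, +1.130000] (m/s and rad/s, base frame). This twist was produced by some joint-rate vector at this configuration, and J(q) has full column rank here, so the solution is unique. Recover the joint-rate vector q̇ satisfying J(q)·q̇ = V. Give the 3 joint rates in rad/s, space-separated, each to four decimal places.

0.9550 0.1750 0.9790

o_n = [-0.1386, -0.3801, 0.3589]
J₁: ẑ×o_n = [0.3801, -0.1386, 0.0000], ω = ẑ
J2: z=[0.0000, 0.0000, 1.0000] o=[0.3342, 0.2706, 0.1300] → [0.6507, -0.4727, 0.0000, 0.0000, 0.0000, 1.0000]
J3: z=[0.8090, -0.5878, 0.0000] o=[0.0050, -0.1824, 0.6500] → [0.1711, 0.2355, -0.2443, 0.8090, -0.5878, 0.0000]
q̇ = J⁺·V = [0.9550, 0.1750, 0.9790]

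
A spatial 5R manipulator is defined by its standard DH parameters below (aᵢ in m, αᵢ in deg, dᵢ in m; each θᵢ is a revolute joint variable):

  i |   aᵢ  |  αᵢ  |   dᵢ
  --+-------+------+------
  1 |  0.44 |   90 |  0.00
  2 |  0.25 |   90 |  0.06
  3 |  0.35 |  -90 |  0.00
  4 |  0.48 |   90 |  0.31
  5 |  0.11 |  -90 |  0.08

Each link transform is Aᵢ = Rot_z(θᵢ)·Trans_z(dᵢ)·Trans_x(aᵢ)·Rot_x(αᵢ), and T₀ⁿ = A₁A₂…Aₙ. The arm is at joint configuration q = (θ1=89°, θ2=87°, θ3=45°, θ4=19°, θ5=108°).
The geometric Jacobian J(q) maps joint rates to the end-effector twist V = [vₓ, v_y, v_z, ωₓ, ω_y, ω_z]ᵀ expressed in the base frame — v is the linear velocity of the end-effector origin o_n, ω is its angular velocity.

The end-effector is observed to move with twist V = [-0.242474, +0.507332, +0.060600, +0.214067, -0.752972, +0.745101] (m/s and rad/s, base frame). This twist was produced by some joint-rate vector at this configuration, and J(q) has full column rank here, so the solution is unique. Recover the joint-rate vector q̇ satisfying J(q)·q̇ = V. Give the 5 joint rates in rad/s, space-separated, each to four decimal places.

o_n = [0.9241, 0.3817, 0.5238]
J₁: ẑ×o_n = [-0.3817, 0.9241, 0.0000], ω = ẑ
J2: z=[0.9998, -0.0175, 0.0000] o=[0.0077, 0.4399, 0.0000] → [-0.0091, -0.5238, -0.0422, 0.9998, -0.0175, 0.0000]
J3: z=[0.0174, 0.9985, -0.0523] o=[0.0679, 0.4520, 0.2497] → [0.2701, -0.0496, -0.8561, 0.0174, 0.9985, -0.0523]
J4: z=[0.7064, -0.0493, -0.7061] o=[0.3156, 0.4606, 0.4968] → [-0.0570, -0.4488, -0.0257, 0.7064, -0.0493, -0.7061]
J5: z=[0.2469, 0.9521, 0.1804] o=[0.8530, 0.3005, 0.6066] → [-0.0934, 0.0332, -0.0476, 0.2469, 0.9521, 0.1804]
q̇ = J⁺·V = [0.7870, 0.4850, -0.0500, -0.1250, -0.7360]

0.7870 0.4850 -0.0500 -0.1250 -0.7360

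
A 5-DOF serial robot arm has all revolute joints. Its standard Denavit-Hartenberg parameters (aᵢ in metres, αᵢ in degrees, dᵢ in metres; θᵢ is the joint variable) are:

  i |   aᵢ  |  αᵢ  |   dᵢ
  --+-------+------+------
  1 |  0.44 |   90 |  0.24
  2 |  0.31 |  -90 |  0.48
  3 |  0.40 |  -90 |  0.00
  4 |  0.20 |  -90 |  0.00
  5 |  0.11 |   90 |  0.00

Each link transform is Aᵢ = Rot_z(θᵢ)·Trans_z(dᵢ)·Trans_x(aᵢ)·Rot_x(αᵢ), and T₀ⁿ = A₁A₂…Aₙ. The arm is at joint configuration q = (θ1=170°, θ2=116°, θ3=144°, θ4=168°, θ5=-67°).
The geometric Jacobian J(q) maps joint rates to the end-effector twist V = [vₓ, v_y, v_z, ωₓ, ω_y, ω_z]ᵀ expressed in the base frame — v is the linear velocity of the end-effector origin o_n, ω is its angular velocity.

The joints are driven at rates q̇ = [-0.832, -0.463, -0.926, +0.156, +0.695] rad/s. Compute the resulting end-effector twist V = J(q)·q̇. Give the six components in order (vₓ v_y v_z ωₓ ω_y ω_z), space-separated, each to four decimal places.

o_n = [-0.3456, 0.5346, 0.3692]
J₁: ẑ×o_n = [-0.5346, -0.3456, 0.0000], ω = ẑ
J2: z=[0.1736, 0.9848, 0.0000] o=[-0.4333, 0.0764, 0.2400] → [0.1273, -0.0224, -0.0068, 0.1736, 0.9848, 0.0000]
J3: z=[0.8851, -0.1561, -0.4384] o=[-0.2161, 0.5255, 0.5186] → [0.0273, 0.1890, -0.0121, 0.8851, -0.1561, -0.4384]
J4: z=[-0.1133, 0.8415, -0.5283] o=[-0.3967, 0.3186, 0.2278] → [0.2332, -0.0110, -0.0675, -0.1133, 0.8415, -0.5283]
J5: z=[0.9596, -0.0451, -0.2776] o=[-0.3452, 0.4263, 0.3882] → [0.0309, 0.0184, 0.1040, 0.9596, -0.0451, -0.2776]
V = J·q̇ = [0.4185, 0.1340, 0.0761, -0.2508, -0.2115, -0.7014]

0.4185 0.1340 0.0761 -0.2508 -0.2115 -0.7014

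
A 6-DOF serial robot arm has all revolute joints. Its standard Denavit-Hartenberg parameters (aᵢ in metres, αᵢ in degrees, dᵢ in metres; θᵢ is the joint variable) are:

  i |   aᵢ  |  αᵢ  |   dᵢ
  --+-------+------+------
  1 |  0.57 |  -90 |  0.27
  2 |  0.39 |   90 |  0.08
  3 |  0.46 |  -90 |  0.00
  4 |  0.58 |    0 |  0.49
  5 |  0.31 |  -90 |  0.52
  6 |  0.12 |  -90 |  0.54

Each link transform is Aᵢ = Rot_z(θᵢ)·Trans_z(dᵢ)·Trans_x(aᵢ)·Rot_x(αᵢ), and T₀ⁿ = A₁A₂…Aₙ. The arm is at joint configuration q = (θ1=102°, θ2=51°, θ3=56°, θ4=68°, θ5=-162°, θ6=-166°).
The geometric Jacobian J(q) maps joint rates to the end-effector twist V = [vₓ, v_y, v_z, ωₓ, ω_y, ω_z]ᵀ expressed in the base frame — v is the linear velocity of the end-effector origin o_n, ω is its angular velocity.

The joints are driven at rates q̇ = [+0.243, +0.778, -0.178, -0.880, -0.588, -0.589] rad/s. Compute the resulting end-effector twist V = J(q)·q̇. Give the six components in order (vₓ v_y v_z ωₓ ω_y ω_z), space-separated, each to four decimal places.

-0.2808 0.2675 0.3606 0.4376 0.4906 -0.5853

o_n = [-1.7169, 0.1032, -0.0794]
J₁: ẑ×o_n = [-0.1032, -1.7169, 0.0000], ω = ẑ
J2: z=[-0.9781, -0.2079, 0.0000] o=[-0.1185, 0.5575, 0.2700] → [0.0726, -0.3418, 0.1121, -0.9781, -0.2079, 0.0000]
J3: z=[-0.1616, 0.7602, 0.6293] o=[-0.2478, 0.7810, -0.0331] → [0.3913, -0.9320, 1.2263, -0.1616, 0.7602, 0.6293]
J4: z=[-0.4385, -0.6266, 0.6443] o=[-0.6545, 0.8600, -0.2330] → [0.3914, -0.6171, -0.3338, -0.4385, -0.6266, 0.6443]
J5: z=[-0.4385, -0.6266, 0.6443] o=[-0.9745, 0.1816, -0.3501] → [-0.1192, -0.3596, -0.4308, -0.4385, -0.6266, 0.6443]
J6: z=[-0.8932, 0.2245, -0.3896] o=[-1.2334, 0.0871, 0.1889] → [-0.0539, -0.0513, 0.0941, -0.8932, 0.2245, -0.3896]
V = J·q̇ = [-0.2808, 0.2675, 0.3606, 0.4376, 0.4906, -0.5853]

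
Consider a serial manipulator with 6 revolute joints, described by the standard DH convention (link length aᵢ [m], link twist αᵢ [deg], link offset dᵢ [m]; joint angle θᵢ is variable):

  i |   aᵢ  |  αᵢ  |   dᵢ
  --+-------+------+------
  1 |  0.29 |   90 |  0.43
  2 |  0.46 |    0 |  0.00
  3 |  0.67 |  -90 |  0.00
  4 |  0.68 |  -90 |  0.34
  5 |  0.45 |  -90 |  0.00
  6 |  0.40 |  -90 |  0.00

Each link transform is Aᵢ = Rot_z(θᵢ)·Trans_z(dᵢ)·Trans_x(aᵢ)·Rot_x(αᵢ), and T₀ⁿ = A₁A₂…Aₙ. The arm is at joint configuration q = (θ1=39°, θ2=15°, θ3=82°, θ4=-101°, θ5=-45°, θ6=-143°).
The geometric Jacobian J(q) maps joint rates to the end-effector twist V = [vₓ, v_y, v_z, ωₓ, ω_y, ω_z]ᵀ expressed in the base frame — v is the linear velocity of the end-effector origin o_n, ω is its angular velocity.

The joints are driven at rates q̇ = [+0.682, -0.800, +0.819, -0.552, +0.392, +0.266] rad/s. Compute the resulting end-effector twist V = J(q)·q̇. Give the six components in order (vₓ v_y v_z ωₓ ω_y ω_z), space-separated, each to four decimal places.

0.5185 0.4197 -0.7396 0.7130 0.2191 1.1185

o_n = [0.6713, -0.4910, 1.2497]
J₁: ẑ×o_n = [0.4910, 0.6713, -0.0000], ω = ẑ
J2: z=[0.6293, -0.7771, 0.0000] o=[0.2254, 0.1825, 0.4300] → [-0.6370, -0.5158, -0.0773, 0.6293, -0.7771, 0.0000]
J3: z=[0.6293, -0.7771, 0.0000] o=[0.5707, 0.4621, 0.5491] → [-0.5445, -0.4409, -0.5216, 0.6293, -0.7771, 0.0000]
J4: z=[-0.7714, -0.6246, -0.1219] o=[0.5072, 0.4107, 1.2141] → [-0.1321, 0.0075, 0.7981, -0.7714, -0.6246, -0.1219]
J5: z=[0.0271, -0.2236, 0.9743] o=[0.6773, -0.3104, 1.0438] → [0.1299, -0.0114, -0.0062, 0.0271, -0.2236, 0.9743]
J6: z=[0.9950, -0.0874, -0.0477] o=[0.6342, -0.7473, 0.9448] → [-0.0144, -0.3051, 0.2583, 0.9950, -0.0874, -0.0477]
V = J·q̇ = [0.5185, 0.4197, -0.7396, 0.7130, 0.2191, 1.1185]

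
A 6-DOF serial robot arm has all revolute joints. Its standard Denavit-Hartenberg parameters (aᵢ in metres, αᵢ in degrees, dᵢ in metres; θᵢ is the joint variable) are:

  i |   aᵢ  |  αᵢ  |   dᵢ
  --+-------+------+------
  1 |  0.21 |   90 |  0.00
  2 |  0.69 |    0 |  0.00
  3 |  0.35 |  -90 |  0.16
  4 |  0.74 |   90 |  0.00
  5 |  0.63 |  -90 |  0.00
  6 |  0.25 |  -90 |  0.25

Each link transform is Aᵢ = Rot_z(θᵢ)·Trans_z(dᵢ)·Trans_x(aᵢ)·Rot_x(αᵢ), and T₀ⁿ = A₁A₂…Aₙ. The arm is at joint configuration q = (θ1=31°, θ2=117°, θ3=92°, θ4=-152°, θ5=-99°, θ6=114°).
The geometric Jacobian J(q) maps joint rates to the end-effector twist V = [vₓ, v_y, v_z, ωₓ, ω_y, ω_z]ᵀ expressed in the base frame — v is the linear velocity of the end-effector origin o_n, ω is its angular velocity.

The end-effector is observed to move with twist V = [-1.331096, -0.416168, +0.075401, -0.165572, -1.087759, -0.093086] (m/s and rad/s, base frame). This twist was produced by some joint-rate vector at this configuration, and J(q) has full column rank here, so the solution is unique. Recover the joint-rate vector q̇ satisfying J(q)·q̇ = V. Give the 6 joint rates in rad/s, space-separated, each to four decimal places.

o_n = [0.3391, -0.7134, 1.2708]
J₁: ẑ×o_n = [0.7134, 0.3391, -0.0000], ω = ẑ
J2: z=[0.5150, -0.8572, 0.0000] o=[0.1800, 0.1082, 0.0000] → [-1.0893, -0.6545, -0.2868, 0.5150, -0.8572, 0.0000]
J3: z=[0.5150, -0.8572, 0.0000] o=[-0.0885, -0.0532, 0.6148] → [-0.5623, -0.3379, 0.0265, 0.5150, -0.8572, 0.0000]
J4: z=[0.4156, 0.2497, -0.8746] o=[-0.2685, -0.3480, 0.4451] → [-0.1135, -0.8746, -0.3036, 0.4156, 0.2497, -0.8746]
J5: z=[-0.1028, 0.9683, 0.2276] o=[0.4003, -0.3515, 0.7619] → [0.5752, 0.0384, 0.0964, -0.1028, 0.9683, 0.2276]
J6: z=[0.8276, -0.0437, 0.5596] o=[0.0526, -0.5064, 1.2639] → [0.1156, 0.1546, -0.1589, 0.8276, -0.0437, 0.5596]
q̇ = J⁺·V = [-0.2690, 0.9030, 0.4790, -0.6080, 0.2240, -0.7270]

-0.2690 0.9030 0.4790 -0.6080 0.2240 -0.7270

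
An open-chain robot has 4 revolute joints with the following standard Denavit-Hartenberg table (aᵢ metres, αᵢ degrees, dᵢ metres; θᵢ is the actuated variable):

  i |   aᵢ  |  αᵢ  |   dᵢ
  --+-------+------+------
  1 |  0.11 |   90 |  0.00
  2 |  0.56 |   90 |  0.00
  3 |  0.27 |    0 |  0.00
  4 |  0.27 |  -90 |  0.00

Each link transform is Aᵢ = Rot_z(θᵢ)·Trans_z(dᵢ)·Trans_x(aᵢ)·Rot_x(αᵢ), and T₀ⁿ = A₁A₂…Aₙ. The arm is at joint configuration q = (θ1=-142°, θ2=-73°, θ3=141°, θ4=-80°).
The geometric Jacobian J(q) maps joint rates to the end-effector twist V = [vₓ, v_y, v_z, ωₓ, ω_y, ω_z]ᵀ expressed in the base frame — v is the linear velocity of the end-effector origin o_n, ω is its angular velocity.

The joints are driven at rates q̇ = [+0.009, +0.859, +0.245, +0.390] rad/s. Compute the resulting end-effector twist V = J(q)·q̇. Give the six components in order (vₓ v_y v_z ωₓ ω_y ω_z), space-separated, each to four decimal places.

o_n = [-0.4475, 0.1657, -0.4600]
J₁: ẑ×o_n = [-0.1657, -0.4475, 0.0000], ω = ẑ
J2: z=[-0.6157, 0.7880, 0.0000] o=[-0.0867, -0.0677, 0.0000] → [-0.3625, -0.2832, 0.1407, -0.6157, 0.7880, 0.0000]
J3: z=[0.7536, 0.5888, -0.2924] o=[-0.2157, -0.1685, -0.5355] → [0.1421, 0.0109, 0.3883, 0.7536, 0.5888, -0.2924]
J4: z=[0.7536, 0.5888, -0.2924] o=[-0.2720, 0.0031, -0.3349] → [-0.0262, 0.1457, 0.2258, 0.7536, 0.5888, -0.2924]
V = J·q̇ = [-0.2883, -0.1879, 0.3040, -0.0503, 1.0508, -0.1767]

-0.2883 -0.1879 0.3040 -0.0503 1.0508 -0.1767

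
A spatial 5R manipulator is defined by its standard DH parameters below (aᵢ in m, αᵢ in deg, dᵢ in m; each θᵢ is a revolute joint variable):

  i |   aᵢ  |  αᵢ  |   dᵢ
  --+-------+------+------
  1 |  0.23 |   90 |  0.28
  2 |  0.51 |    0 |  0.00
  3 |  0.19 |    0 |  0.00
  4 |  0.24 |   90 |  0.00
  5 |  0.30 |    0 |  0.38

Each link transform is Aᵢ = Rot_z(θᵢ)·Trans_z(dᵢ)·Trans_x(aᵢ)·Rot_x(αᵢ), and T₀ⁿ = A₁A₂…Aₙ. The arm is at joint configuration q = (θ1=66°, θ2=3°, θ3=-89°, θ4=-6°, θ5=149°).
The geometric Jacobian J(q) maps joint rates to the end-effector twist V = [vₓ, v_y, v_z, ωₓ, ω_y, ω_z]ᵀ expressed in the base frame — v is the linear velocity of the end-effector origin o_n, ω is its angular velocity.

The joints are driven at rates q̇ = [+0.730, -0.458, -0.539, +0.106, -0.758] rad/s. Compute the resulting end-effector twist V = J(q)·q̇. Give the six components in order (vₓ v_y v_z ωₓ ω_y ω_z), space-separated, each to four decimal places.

-0.0876 -0.0058 -0.0257 -0.5059 1.0544 0.7035

o_n = [0.2930, 0.2783, 0.1476]
J₁: ẑ×o_n = [-0.2783, 0.2930, 0.0000], ω = ẑ
J2: z=[0.9135, -0.4067, 0.0000] o=[0.0935, 0.2101, 0.2800] → [0.0539, 0.1210, 0.1434, 0.9135, -0.4067, 0.0000]
J3: z=[0.9135, -0.4067, 0.0000] o=[0.3007, 0.6754, 0.3067] → [0.0647, 0.1454, -0.3659, 0.9135, -0.4067, 0.0000]
J4: z=[0.9135, -0.4067, 0.0000] o=[0.3061, 0.6875, 0.1172] → [-0.0124, -0.0278, -0.3792, 0.9135, -0.4067, 0.0000]
J5: z=[-0.4065, -0.9130, 0.0349] o=[0.3027, 0.6798, -0.1227] → [-0.2327, 0.1095, 0.1544, -0.4065, -0.9130, 0.0349]
V = J·q̇ = [-0.0876, -0.0058, -0.0257, -0.5059, 1.0544, 0.7035]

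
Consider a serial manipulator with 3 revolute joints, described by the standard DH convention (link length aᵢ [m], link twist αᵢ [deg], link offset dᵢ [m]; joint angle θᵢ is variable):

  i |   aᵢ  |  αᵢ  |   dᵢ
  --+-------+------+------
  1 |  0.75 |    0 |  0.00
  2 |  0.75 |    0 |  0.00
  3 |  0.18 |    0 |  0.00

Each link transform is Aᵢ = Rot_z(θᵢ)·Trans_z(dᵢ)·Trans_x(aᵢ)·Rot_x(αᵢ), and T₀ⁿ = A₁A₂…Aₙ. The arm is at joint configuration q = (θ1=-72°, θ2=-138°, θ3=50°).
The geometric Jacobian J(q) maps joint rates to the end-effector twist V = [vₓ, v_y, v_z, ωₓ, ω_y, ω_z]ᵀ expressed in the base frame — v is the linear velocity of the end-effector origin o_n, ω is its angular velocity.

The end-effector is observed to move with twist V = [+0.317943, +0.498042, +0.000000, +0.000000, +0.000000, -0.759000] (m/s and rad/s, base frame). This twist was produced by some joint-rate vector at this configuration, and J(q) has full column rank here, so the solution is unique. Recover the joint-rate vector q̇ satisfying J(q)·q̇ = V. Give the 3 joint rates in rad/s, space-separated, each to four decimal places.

0.2610 -0.7370 -0.2830

o_n = [-0.5869, -0.3999, 0.0000]
J₁: ẑ×o_n = [0.3999, -0.5869, 0.0000], ω = ẑ
J2: z=[0.0000, 0.0000, 1.0000] o=[0.2318, -0.7133, 0.0000] → [-0.3134, -0.8187, 0.0000, 0.0000, 0.0000, 1.0000]
J3: z=[0.0000, 0.0000, 1.0000] o=[-0.4178, -0.3383, 0.0000] → [0.0616, -0.1691, 0.0000, 0.0000, 0.0000, 1.0000]
q̇ = J⁺·V = [0.2610, -0.7370, -0.2830]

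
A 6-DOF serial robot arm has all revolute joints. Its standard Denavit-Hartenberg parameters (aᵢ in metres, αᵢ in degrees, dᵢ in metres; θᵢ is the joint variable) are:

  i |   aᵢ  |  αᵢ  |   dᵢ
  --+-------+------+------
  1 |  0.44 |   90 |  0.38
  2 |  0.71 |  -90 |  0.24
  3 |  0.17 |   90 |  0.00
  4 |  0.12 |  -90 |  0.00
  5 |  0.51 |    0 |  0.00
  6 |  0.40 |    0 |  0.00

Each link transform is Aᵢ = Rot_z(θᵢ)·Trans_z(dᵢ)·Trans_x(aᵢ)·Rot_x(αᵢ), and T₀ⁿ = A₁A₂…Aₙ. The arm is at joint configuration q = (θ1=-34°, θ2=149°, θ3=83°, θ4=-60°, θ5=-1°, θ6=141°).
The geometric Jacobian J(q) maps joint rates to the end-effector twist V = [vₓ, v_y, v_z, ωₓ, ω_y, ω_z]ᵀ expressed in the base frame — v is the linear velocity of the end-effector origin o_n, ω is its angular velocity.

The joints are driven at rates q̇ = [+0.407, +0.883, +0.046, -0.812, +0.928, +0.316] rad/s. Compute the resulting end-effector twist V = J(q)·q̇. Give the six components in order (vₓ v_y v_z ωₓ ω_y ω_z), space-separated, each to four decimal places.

-0.5326 -0.0228 -0.4524 0.3537 0.1055 -0.5131

o_n = [0.1930, 0.0140, 0.8798]
J₁: ẑ×o_n = [-0.0140, 0.1930, 0.0000], ω = ẑ
J2: z=[-0.5592, -0.8290, 0.0000] o=[0.3648, -0.2460, 0.3800] → [-0.4143, 0.2795, -0.2878, -0.5592, -0.8290, 0.0000]
J3: z=[-0.4270, 0.2880, -0.8572] o=[-0.2740, -0.1047, 0.7457] → [0.1403, -0.3431, -0.1852, -0.4270, 0.2880, -0.8572]
J4: z=[-0.7735, 0.3747, 0.5112] o=[-0.1943, 0.0451, 0.7563] → [0.0622, 0.2935, -0.1211, -0.7735, 0.3747, 0.5112]
J5: z=[0.1922, 0.9072, -0.3742] o=[-0.1219, 0.0681, 0.8492] → [0.0075, -0.1237, -0.2961, 0.1922, 0.9072, -0.3742]
J6: z=[0.1922, 0.9072, -0.3742] o=[0.1792, 0.1689, 1.2483] → [-0.3923, 0.0657, -0.0423, 0.1922, 0.9072, -0.3742]
V = J·q̇ = [-0.5326, -0.0228, -0.4524, 0.3537, 0.1055, -0.5131]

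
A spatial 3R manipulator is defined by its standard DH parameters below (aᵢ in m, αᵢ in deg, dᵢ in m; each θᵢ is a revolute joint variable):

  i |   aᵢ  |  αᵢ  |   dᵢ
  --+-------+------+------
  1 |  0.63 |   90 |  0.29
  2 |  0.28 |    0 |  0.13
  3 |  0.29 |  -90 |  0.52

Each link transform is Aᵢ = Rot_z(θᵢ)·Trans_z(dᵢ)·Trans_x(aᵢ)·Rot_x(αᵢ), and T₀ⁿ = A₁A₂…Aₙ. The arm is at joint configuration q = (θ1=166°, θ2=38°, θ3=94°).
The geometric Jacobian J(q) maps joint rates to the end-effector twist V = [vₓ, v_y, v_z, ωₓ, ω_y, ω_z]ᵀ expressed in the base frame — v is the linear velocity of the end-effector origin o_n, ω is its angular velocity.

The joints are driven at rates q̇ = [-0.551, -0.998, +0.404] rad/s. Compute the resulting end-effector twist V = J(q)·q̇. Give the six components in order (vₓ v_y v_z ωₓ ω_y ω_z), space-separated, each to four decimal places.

0.1439 0.3370 -0.1049 -0.1437 -0.5764 -0.5510

o_n = [-0.4798, 0.7895, 0.6779]
J₁: ẑ×o_n = [-0.7895, -0.4798, 0.0000], ω = ẑ
J2: z=[0.2419, 0.9703, 0.0000] o=[-0.6113, 0.1524, 0.2900] → [0.3764, -0.0938, 0.0266, 0.2419, 0.9703, 0.0000]
J3: z=[0.2419, 0.9703, 0.0000] o=[-0.7939, 0.3319, 0.4624] → [0.2091, -0.0521, -0.1940, 0.2419, 0.9703, 0.0000]
V = J·q̇ = [0.1439, 0.3370, -0.1049, -0.1437, -0.5764, -0.5510]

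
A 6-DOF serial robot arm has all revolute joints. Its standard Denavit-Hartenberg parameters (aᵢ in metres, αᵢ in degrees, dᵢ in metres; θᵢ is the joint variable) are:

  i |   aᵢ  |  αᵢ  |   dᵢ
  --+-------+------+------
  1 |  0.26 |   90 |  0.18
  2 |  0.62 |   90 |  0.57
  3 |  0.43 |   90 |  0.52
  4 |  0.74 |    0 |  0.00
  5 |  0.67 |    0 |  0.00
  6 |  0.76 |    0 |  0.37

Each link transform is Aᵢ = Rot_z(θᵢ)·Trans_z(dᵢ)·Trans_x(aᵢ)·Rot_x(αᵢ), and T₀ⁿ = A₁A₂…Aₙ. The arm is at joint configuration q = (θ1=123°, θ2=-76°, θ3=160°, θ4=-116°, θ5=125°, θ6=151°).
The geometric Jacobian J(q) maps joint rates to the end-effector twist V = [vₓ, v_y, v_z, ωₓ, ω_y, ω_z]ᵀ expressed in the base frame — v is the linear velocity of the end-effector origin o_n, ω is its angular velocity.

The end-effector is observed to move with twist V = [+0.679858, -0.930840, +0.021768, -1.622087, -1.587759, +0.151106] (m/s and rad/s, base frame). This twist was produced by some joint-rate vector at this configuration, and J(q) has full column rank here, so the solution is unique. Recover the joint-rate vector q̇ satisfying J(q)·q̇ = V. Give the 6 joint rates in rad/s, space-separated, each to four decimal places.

-0.2740 -0.7940 0.3320 -0.9470 -0.6930 0.1170

o_n = [0.6676, 0.6904, -0.5490]
J₁: ẑ×o_n = [-0.6904, 0.6676, 0.0000], ω = ẑ
J2: z=[0.8387, 0.5446, 0.0000] o=[-0.1416, 0.2181, 0.1800] → [-0.3970, 0.6114, -0.0446, 0.8387, 0.5446, 0.0000]
J3: z=[0.5285, -0.8138, -0.2419] o=[0.2547, 0.6543, -0.4216] → [0.1124, -0.0325, 0.3550, 0.5285, -0.8138, -0.2419]
J4: z=[0.7430, 0.5812, -0.3319] o=[0.7061, 0.2293, -0.1553] → [-0.0758, 0.3053, 0.3650, 0.7430, 0.5812, -0.3319]
J5: z=[0.7430, 0.5812, -0.3319] o=[0.2214, 0.7719, -0.2902] → [-0.1775, 0.0443, -0.3199, 0.7430, 0.5812, -0.3319]
J6: z=[0.7430, 0.5812, -0.3319] o=[0.5486, 0.6837, 0.2878] → [-0.4842, 0.5823, -0.0642, 0.7430, 0.5812, -0.3319]
q̇ = J⁺·V = [-0.2740, -0.7940, 0.3320, -0.9470, -0.6930, 0.1170]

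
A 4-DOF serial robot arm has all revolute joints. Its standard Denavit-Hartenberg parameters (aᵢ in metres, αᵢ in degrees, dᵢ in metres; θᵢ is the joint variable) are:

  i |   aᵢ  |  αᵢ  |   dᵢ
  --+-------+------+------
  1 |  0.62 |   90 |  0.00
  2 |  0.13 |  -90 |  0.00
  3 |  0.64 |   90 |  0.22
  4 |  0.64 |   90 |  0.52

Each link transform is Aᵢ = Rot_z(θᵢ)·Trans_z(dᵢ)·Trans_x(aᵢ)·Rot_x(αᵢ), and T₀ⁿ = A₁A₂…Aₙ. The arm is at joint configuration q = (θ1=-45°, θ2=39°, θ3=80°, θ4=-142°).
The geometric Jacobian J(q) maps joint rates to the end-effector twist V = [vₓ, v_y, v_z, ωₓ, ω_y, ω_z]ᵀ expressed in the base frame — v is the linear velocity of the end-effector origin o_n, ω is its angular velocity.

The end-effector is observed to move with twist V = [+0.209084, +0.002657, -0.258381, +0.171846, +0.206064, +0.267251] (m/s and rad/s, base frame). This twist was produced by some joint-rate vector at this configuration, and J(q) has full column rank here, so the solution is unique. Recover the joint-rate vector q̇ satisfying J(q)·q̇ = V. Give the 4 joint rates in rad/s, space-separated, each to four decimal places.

o_n = [0.9123, -0.8510, 0.2837]
J₁: ẑ×o_n = [0.8510, 0.9123, -0.0000], ω = ẑ
J2: z=[-0.7071, -0.7071, 0.0000] o=[0.4384, -0.4384, 0.0000] → [-0.2006, 0.2006, 0.6268, -0.7071, -0.7071, 0.0000]
J3: z=[-0.4450, 0.4450, 0.7771] o=[0.5098, -0.5098, 0.0818] → [0.3550, 0.4026, -0.0273, -0.4450, 0.4450, 0.7771]
J4: z=[0.4184, -0.6640, 0.6198] o=[0.9187, -0.0273, 0.3227] → [0.5364, 0.0124, -0.3489, 0.4184, -0.6640, 0.6198]
q̇ = J⁺·V = [-0.0490, -0.2990, 0.2610, 0.1830]

-0.0490 -0.2990 0.2610 0.1830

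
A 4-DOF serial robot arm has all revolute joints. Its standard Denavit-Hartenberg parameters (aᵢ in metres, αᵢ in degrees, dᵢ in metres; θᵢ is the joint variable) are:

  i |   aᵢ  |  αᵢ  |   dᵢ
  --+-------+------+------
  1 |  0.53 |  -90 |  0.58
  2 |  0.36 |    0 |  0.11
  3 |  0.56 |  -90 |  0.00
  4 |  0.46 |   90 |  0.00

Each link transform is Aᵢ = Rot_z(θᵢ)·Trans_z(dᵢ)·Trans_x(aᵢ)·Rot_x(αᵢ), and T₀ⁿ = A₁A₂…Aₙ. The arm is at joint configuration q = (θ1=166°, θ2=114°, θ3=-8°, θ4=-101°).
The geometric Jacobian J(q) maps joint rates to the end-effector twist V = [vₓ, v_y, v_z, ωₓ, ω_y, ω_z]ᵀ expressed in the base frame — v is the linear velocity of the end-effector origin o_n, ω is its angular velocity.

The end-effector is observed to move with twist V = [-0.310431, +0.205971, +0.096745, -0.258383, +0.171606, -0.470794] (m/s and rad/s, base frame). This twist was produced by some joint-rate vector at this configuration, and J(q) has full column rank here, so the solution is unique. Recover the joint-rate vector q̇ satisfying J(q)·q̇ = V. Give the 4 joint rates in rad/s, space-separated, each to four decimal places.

o_n = [-0.3817, -0.4836, -0.2028]
J₁: ẑ×o_n = [0.4836, -0.3817, 0.0000], ω = ẑ
J2: z=[-0.2419, -0.9703, 0.0000] o=[-0.5143, 0.1282, 0.5800] → [0.7596, -0.1894, 0.2766, -0.2419, -0.9703, 0.0000]
J3: z=[-0.2419, -0.9703, 0.0000] o=[-0.3988, -0.0139, 0.2511] → [0.4405, -0.1098, 0.1302, -0.2419, -0.9703, 0.0000]
J4: z=[0.9327, -0.2326, 0.2756] o=[-0.2490, -0.0513, -0.2872] → [0.0995, -0.1153, -0.4341, 0.9327, -0.2326, 0.2756]
q̇ = J⁺·V = [-0.3870, -0.1480, 0.0440, -0.3040]

-0.3870 -0.1480 0.0440 -0.3040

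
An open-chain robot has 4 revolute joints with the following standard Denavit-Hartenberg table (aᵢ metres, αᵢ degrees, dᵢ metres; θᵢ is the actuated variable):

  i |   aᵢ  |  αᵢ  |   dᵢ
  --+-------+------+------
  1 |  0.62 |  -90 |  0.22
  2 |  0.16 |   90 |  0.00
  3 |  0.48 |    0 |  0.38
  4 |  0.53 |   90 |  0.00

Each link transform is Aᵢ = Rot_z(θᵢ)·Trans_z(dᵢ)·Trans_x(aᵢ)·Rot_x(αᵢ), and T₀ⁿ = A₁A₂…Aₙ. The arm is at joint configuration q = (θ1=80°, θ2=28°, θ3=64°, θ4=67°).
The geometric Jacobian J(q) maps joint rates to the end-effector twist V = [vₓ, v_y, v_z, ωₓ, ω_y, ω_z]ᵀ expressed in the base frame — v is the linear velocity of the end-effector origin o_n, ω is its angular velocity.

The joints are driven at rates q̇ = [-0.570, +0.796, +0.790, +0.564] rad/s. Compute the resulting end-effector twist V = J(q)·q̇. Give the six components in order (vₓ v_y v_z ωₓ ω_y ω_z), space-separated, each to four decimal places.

0.7513 -0.1798 0.2563 -0.6735 0.7642 0.6255

o_n = [-0.6767, 0.9504, 0.5449]
J₁: ẑ×o_n = [-0.9504, -0.6767, 0.0000], ω = ẑ
J2: z=[-0.9848, 0.1736, 0.0000] o=[0.1077, 0.6106, 0.2200] → [0.0564, 0.3199, -0.1984, -0.9848, 0.1736, 0.0000]
J3: z=[0.0815, 0.4623, 0.8829] o=[0.1322, 0.7497, 0.1449] → [0.0077, -0.7468, 0.3903, 0.0815, 0.4623, 0.8829]
J4: z=[0.0815, 0.4623, 0.8829] o=[-0.2294, 1.1833, 0.3816] → [0.2811, -0.4082, 0.1878, 0.0815, 0.4623, 0.8829]
V = J·q̇ = [0.7513, -0.1798, 0.2563, -0.6735, 0.7642, 0.6255]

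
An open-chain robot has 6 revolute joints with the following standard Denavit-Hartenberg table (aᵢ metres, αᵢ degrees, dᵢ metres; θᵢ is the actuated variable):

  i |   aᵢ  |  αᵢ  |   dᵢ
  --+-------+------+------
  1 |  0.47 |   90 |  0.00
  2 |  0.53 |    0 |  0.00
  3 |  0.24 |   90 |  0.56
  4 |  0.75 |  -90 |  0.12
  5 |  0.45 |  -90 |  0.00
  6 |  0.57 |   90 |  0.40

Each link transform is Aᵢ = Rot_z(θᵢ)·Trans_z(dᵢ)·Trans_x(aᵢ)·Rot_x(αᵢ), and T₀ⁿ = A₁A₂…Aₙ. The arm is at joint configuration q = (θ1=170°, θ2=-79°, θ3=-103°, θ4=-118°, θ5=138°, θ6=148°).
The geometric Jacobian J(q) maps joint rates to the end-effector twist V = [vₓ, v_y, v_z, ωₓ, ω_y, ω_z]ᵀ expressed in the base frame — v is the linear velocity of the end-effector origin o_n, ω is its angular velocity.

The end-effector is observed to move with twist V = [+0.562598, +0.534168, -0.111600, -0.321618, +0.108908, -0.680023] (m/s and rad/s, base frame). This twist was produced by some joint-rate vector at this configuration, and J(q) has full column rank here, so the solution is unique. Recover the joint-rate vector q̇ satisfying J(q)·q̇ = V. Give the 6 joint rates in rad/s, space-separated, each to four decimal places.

-0.6050 -0.4010 0.7410 0.3960 -0.1630 -0.6180

o_n = [-0.7941, 0.3979, -0.0902]
J₁: ẑ×o_n = [-0.3979, -0.7941, 0.0000], ω = ẑ
J2: z=[0.1736, 0.9848, 0.0000] o=[-0.4629, 0.0816, 0.0000] → [-0.0888, 0.0157, 0.3811, 0.1736, 0.9848, 0.0000]
J3: z=[0.1736, 0.9848, 0.0000] o=[-0.5625, 0.0992, -0.5203] → [0.4236, -0.0747, 0.2800, 0.1736, 0.9848, 0.0000]
J4: z=[-0.0344, 0.0061, 0.9994] o=[-0.2290, 0.6090, -0.5119] → [0.2135, -0.5502, 0.0107, -0.0344, 0.0061, 0.9994]
J5: z=[0.7875, -0.6156, 0.0308] o=[-0.6947, 0.0187, -0.4042] → [-0.2050, -0.2504, 0.2375, 0.7875, -0.6156, 0.0308]
J6: z=[0.3862, 0.5318, 0.7537] o=[-0.4785, 0.2804, -0.6997] → [0.2356, -0.4732, 0.2132, 0.3862, 0.5318, 0.7537]
q̇ = J⁺·V = [-0.6050, -0.4010, 0.7410, 0.3960, -0.1630, -0.6180]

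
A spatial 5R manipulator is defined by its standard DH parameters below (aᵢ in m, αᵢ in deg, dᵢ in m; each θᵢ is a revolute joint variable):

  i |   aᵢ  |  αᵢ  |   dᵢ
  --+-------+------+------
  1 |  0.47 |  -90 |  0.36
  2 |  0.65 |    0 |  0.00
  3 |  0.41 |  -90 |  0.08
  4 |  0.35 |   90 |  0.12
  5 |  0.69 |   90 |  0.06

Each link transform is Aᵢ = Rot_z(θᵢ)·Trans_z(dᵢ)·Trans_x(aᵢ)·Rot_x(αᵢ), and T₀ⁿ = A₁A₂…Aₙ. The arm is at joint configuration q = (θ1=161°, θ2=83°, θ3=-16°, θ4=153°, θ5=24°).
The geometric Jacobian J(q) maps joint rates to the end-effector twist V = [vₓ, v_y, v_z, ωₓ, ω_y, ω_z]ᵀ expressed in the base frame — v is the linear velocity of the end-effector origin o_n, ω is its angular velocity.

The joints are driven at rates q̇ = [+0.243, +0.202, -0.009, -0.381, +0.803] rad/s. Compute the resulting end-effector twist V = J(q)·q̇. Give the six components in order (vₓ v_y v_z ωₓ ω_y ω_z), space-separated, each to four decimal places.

0.3494 0.1099 -0.4694 -0.2962 0.6546 0.0563

o_n = [0.1268, 0.3990, -0.0401]
J₁: ẑ×o_n = [-0.3990, 0.1268, 0.0000], ω = ẑ
J2: z=[-0.3256, -0.9455, 0.0000] o=[-0.4444, 0.1530, 0.3600] → [0.3783, -0.1303, 0.4600, -0.3256, -0.9455, 0.0000]
J3: z=[-0.3256, -0.9455, 0.0000] o=[-0.5193, 0.1788, -0.2852] → [-0.2317, 0.0798, 0.5393, -0.3256, -0.9455, 0.0000]
J4: z=[0.8704, -0.2997, -0.3907] o=[-0.6968, 0.1553, -0.6626] → [-0.0913, -0.8636, 0.4589, 0.8704, -0.2997, -0.3907]
J5: z=[0.1224, 0.9002, -0.4179] o=[-0.4254, 0.2299, -0.4224] → [0.4148, -0.2776, -0.4765, 0.1224, 0.9002, -0.4179]
V = J·q̇ = [0.3494, 0.1099, -0.4694, -0.2962, 0.6546, 0.0563]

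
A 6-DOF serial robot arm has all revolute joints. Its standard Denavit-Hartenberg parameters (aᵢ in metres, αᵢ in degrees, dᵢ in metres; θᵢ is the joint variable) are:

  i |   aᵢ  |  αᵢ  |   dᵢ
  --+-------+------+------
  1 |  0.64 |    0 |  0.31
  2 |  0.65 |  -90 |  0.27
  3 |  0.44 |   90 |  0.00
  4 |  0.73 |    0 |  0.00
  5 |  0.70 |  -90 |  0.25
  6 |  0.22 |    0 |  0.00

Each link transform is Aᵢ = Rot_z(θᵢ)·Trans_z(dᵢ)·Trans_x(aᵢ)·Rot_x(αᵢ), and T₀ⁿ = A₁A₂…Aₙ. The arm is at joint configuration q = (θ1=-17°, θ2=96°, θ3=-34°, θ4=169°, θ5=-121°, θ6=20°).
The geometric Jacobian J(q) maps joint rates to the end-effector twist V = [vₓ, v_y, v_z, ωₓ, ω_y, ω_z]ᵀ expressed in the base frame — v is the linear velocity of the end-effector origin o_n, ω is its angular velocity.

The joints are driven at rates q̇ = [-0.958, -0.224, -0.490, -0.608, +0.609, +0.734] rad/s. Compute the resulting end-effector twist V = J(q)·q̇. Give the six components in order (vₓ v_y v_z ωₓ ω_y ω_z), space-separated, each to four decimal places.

0.5673 0.2094 -0.0133 -0.0875 -0.4442 -1.4862

o_n = [-0.0285, 0.7788, 0.9095]
J₁: ẑ×o_n = [-0.7788, -0.0285, 0.0000], ω = ẑ
J2: z=[0.0000, 0.0000, 1.0000] o=[0.6120, -0.1871, 0.3100] → [-0.9659, -0.6406, 0.0000, 0.0000, 0.0000, 1.0000]
J3: z=[-0.9816, 0.1908, 0.0000] o=[0.7361, 0.4509, 0.5800] → [0.0629, 0.3234, -0.1760, -0.9816, 0.1908, 0.0000]
J4: z=[-0.1067, -0.5489, 0.8290] o=[0.8057, 0.8090, 0.8260] → [-0.0208, -0.6827, -0.4547, -0.1067, -0.5489, 0.8290]
J5: z=[-0.1067, -0.5489, 0.8290] o=[0.5556, 0.2524, 0.4253] → [-0.7022, -0.4326, -0.3768, -0.1067, -0.5489, 0.8290]
J6: z=[-0.7744, -0.4771, -0.4156] o=[0.0924, 0.5956, 0.8945] → [0.0690, 0.0618, -0.1995, -0.7744, -0.4771, -0.4156]
V = J·q̇ = [0.5673, 0.2094, -0.0133, -0.0875, -0.4442, -1.4862]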